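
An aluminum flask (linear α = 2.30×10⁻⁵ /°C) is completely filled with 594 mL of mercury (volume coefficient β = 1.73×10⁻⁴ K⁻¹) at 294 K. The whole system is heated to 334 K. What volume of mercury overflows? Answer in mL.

The flask also expands: β_container ≈ 3α = 6.9×10⁻⁵ /K
Net overflow = V₀(β_liq − 3α_cont)ΔT
β − 3α = 1.73×10⁻⁴ − 6.9×10⁻⁵ = 1.04×10⁻⁴ /K; ΔT = 40 K
ΔV = 594 × 1.04×10⁻⁴ × 40 = 2.47 mL

2.47 mL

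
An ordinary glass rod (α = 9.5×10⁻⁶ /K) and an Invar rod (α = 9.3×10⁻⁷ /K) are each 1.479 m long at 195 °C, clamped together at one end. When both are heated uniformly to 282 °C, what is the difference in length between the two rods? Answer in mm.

ΔT = 87 K
ordinary glass: ΔL = 9.5×10⁻⁶ × 1.479 m × 87 = 1.2224×10⁻³ m = 1.2224 mm
Invar: ΔL = 9.3×10⁻⁷ × 1.479 m × 87 = 1.1967×10⁻⁴ m = 0.11967 mm
difference = 1.2224 − 0.11967 = 1.10273 mm

1.10 mm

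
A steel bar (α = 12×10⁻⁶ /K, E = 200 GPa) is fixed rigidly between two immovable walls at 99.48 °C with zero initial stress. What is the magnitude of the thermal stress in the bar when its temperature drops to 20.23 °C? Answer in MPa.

Fully constrained: the free strain ε = αΔT is blocked, so σ = Eε = EαΔT.
|ΔT| = 79.25 K
σ = 200×10⁹ × 12×10⁻⁶ × 79.25 = 1.90×10⁸ Pa

σ = 190 MPa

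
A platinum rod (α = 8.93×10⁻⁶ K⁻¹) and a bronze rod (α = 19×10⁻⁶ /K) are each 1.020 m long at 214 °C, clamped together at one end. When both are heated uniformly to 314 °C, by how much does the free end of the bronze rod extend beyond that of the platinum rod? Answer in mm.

1.03 mm

ΔT = 100 K
platinum: ΔL = 8.93×10⁻⁶ × 1.020 m × 100 = 9.1086×10⁻⁴ m = 0.91086 mm
bronze: ΔL = 19×10⁻⁶ × 1.020 m × 100 = 1.9380×10⁻³ m = 1.9380 mm
difference = 1.9380 − 0.91086 = 1.02714 mm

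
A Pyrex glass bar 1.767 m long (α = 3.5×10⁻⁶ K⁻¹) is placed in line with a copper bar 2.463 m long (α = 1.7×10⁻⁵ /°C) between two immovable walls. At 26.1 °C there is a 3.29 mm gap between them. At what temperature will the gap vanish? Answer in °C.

Gap closes when ΔL₁ + ΔL₂ = 3.29 mm = 3.29×10⁻³ m
(α₁L₁ + α₂L₂)ΔT = g
α₁L₁ + α₂L₂ = 3.5×10⁻⁶×1.767 + 1.7×10⁻⁵×2.463 = 4.80555×10⁻⁵ m/K
ΔT = 3.29×10⁻³ / 4.80555×10⁻⁵ = 68.463 K
T = 26.1 + 68.463 = 94.563 °C

T = 94.6 °C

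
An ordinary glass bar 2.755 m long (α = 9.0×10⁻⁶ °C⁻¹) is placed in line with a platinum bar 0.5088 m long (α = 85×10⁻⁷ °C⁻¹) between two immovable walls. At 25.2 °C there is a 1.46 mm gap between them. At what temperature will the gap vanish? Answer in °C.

T = 75.3 °C

α₁L₁ = 2.4795×10⁻⁵ m/K, α₂L₂ = 4.3248×10⁻⁶ m/K → total 2.91198×10⁻⁵ m/K
ΔT = g/(α₁L₁+α₂L₂) = 1.46×10⁻³ / 2.91198×10⁻⁵ = 50.138 K
T = 25.2 + 50.138 = 75.338 °C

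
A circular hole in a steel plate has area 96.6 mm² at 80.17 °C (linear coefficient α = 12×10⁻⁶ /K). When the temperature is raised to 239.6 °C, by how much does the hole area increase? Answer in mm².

ΔA = 0.370 mm²

Area coefficient ≈ 2α; |ΔT| = 159.43 K
ΔA = 2αA₀ΔT = 2(12×10⁻⁶)(96.6)(159.43) = 0.370 mm²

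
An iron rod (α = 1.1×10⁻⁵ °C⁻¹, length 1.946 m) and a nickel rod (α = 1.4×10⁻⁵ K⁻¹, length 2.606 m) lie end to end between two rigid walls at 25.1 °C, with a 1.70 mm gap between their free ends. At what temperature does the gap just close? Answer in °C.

T = 54.5 °C

α₁L₁ = 2.1406×10⁻⁵ m/K, α₂L₂ = 3.6484×10⁻⁵ m/K → total 5.789×10⁻⁵ m/K
ΔT = g/(α₁L₁+α₂L₂) = 1.70×10⁻³ / 5.789×10⁻⁵ = 29.366 K
T = 25.1 + 29.366 = 54.466 °C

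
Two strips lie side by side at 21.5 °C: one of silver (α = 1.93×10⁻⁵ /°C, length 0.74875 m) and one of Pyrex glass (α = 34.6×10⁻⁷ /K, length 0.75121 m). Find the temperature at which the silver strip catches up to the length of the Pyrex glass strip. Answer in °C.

Equal length when α₁L₁ΔT − α₂L₂ΔT = L₂ − L₁ = 2.46×10⁻³ m
α₁L₁ = 1.4450875×10⁻⁵, α₂L₂ = 2.5991866×10⁻⁶ → Δ(αL) = 1.18516884×10⁻⁵ m/K
ΔT = 2.46×10⁻³ / 1.18516884×10⁻⁵ = 207.565 K, so T = 21.5 + 207.565 = 229.065 °C

T = 229.1 °C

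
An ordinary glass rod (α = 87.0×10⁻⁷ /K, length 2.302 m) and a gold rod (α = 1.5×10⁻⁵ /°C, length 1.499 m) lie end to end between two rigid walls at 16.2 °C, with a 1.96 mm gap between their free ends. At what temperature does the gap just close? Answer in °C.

Gap closes when ΔL₁ + ΔL₂ = 1.96 mm = 1.96×10⁻³ m
(α₁L₁ + α₂L₂)ΔT = g
α₁L₁ + α₂L₂ = 87.0×10⁻⁷×2.302 + 1.5×10⁻⁵×1.499 = 4.25124×10⁻⁵ m/K
ΔT = 1.96×10⁻³ / 4.25124×10⁻⁵ = 46.104 K
T = 16.2 + 46.104 = 62.304 °C

T = 62.3 °C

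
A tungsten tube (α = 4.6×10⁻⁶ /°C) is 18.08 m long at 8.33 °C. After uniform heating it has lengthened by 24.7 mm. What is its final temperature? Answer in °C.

T = 305 °C

ΔL = αL₀ΔT ⇒ ΔT = ΔL / (αL₀)
ΔT = 24.7×10⁻³ m / (4.6×10⁻⁶ × 18.08 m) = 296.99 K
T = 8.33 + 296.99 = 305.32 °C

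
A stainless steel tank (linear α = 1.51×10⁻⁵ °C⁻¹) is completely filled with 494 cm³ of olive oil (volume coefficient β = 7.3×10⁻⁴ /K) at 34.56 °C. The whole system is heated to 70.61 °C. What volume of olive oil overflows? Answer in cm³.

The tank also expands: β_container ≈ 3α = 4.53×10⁻⁵ /K
Net overflow = V₀(β_liq − 3α_cont)ΔT
β − 3α = 7.30×10⁻⁴ − 4.53×10⁻⁵ = 6.847×10⁻⁴ /K; ΔT = 36.05 K
ΔV = 494 × 6.847×10⁻⁴ × 36.05 = 12.2 cm³

12.2 cm³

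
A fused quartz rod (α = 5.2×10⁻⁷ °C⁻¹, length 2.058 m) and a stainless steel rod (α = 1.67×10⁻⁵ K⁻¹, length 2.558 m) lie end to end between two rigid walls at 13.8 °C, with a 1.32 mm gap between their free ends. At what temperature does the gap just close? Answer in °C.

T = 43.9 °C

α₁L₁ = 1.07016×10⁻⁶ m/K, α₂L₂ = 4.27186×10⁻⁵ m/K → total 4.378876×10⁻⁵ m/K
ΔT = g/(α₁L₁+α₂L₂) = 1.32×10⁻³ / 4.378876×10⁻⁵ = 30.145 K
T = 13.8 + 30.145 = 43.945 °C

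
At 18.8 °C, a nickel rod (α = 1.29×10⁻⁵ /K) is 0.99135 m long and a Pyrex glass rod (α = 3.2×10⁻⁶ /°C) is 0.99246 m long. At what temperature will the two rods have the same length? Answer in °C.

L₁(1 + α₁ΔT) = L₂(1 + α₂ΔT) ⇒ ΔT = (L₂ − L₁)/(α₁L₁ − α₂L₂)
L₂ − L₁ = 0.99246 − 0.99135 = 1.11×10⁻³ m
α₁L₁ − α₂L₂ = 1.29×10⁻⁵×0.99135 − 3.2×10⁻⁶×0.99246 = 9.612543×10⁻⁶ m/K
ΔT = 1.11×10⁻³ / 9.612543×10⁻⁶ = 115.474 K
T = 18.8 + 115.474 = 134.274 °C

T = 134.3 °C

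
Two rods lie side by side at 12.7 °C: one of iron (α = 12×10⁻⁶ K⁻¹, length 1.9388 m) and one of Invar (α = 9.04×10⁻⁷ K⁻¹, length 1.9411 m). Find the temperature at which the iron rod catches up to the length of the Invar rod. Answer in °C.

T = 119.6 °C

L₁(1 + α₁ΔT) = L₂(1 + α₂ΔT) ⇒ ΔT = (L₂ − L₁)/(α₁L₁ − α₂L₂)
L₂ − L₁ = 1.9411 − 1.9388 = 2.30×10⁻³ m
α₁L₁ − α₂L₂ = 12×10⁻⁶×1.9388 − 9.04×10⁻⁷×1.9411 = 2.15108456×10⁻⁵ m/K
ΔT = 2.30×10⁻³ / 2.15108456×10⁻⁵ = 106.923 K
T = 12.7 + 106.923 = 119.623 °C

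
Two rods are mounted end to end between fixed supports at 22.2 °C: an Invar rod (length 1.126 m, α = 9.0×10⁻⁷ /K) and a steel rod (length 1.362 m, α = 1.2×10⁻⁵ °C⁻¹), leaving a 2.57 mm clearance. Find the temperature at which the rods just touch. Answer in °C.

Gap closes when ΔL₁ + ΔL₂ = 2.57 mm = 2.57×10⁻³ m
(α₁L₁ + α₂L₂)ΔT = g
α₁L₁ + α₂L₂ = 9.0×10⁻⁷×1.126 + 1.2×10⁻⁵×1.362 = 1.73574×10⁻⁵ m/K
ΔT = 2.57×10⁻³ / 1.73574×10⁻⁵ = 148.06 K
T = 22.2 + 148.06 = 170.26 °C

T = 170 °C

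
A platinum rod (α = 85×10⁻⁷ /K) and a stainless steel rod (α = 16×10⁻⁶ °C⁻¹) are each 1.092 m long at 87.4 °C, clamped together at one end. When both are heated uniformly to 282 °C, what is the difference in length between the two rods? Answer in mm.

1.59 mm

ΔT = 194.6 K
platinum: ΔL = 85×10⁻⁷ × 1.092 m × 194.6 = 1.8063×10⁻³ m = 1.8063 mm
stainless steel: ΔL = 16×10⁻⁶ × 1.092 m × 194.6 = 3.4001×10⁻³ m = 3.4001 mm
difference = 3.4001 − 1.8063 = 1.5938 mm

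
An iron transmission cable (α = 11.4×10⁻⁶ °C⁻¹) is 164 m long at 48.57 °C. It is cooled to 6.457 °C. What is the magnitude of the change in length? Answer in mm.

ΔL = 78.7 mm

|ΔT| = |6.457 − 48.57| = 42.113 K
ΔL = αL₀ΔT = (11.4×10⁻⁶)(164)(42.113) = 7.87×10⁻² m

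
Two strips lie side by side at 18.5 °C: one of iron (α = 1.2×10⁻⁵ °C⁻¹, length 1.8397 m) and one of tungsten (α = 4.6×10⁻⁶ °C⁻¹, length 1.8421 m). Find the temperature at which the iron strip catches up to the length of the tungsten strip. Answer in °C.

T = 194.9 °C

L₁(1 + α₁ΔT) = L₂(1 + α₂ΔT) ⇒ ΔT = (L₂ − L₁)/(α₁L₁ − α₂L₂)
L₂ − L₁ = 1.8421 − 1.8397 = 2.40×10⁻³ m
α₁L₁ − α₂L₂ = 1.2×10⁻⁵×1.8397 − 4.6×10⁻⁶×1.8421 = 1.360274×10⁻⁵ m/K
ΔT = 2.40×10⁻³ / 1.360274×10⁻⁵ = 176.435 K
T = 18.5 + 176.435 = 194.935 °C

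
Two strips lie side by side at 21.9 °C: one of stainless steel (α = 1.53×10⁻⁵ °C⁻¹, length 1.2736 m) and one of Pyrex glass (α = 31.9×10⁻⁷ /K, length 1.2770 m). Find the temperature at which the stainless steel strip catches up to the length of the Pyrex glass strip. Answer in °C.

L₁(1 + α₁ΔT) = L₂(1 + α₂ΔT) ⇒ ΔT = (L₂ − L₁)/(α₁L₁ − α₂L₂)
L₂ − L₁ = 1.2770 − 1.2736 = 3.40×10⁻³ m
α₁L₁ − α₂L₂ = 1.53×10⁻⁵×1.2736 − 31.9×10⁻⁷×1.2770 = 1.541245×10⁻⁵ m/K
ΔT = 3.40×10⁻³ / 1.541245×10⁻⁵ = 220.601 K
T = 21.9 + 220.601 = 242.501 °C

T = 242.5 °C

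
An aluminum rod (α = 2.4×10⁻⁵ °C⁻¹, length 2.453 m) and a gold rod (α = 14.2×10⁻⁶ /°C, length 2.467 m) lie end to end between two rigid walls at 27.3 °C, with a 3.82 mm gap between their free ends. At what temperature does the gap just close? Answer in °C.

T = 68.0 °C

Gap closes when ΔL₁ + ΔL₂ = 3.82 mm = 3.82×10⁻³ m
(α₁L₁ + α₂L₂)ΔT = g
α₁L₁ + α₂L₂ = 2.4×10⁻⁵×2.453 + 14.2×10⁻⁶×2.467 = 9.39034×10⁻⁵ m/K
ΔT = 3.82×10⁻³ / 9.39034×10⁻⁵ = 40.680 K
T = 27.3 + 40.680 = 67.980 °C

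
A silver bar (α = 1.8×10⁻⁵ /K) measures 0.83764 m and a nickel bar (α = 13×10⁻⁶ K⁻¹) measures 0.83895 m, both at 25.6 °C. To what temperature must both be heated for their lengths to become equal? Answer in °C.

L₁(1 + α₁ΔT) = L₂(1 + α₂ΔT) ⇒ ΔT = (L₂ − L₁)/(α₁L₁ − α₂L₂)
L₂ − L₁ = 0.83895 − 0.83764 = 1.31×10⁻³ m
α₁L₁ − α₂L₂ = 1.8×10⁻⁵×0.83764 − 13×10⁻⁶×0.83895 = 4.17117×10⁻⁶ m/K
ΔT = 1.31×10⁻³ / 4.17117×10⁻⁶ = 314.061 K
T = 25.6 + 314.061 = 339.661 °C

T = 339.7 °C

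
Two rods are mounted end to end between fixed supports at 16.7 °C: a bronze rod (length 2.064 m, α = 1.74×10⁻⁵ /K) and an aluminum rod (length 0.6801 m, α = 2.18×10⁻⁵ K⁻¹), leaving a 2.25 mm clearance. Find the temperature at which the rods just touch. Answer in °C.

T = 61.0 °C

Gap closes when ΔL₁ + ΔL₂ = 2.25 mm = 2.25×10⁻³ m
(α₁L₁ + α₂L₂)ΔT = g
α₁L₁ + α₂L₂ = 1.74×10⁻⁵×2.064 + 2.18×10⁻⁵×0.6801 = 5.073978×10⁻⁵ m/K
ΔT = 2.25×10⁻³ / 5.073978×10⁻⁵ = 44.344 K
T = 16.7 + 44.344 = 61.044 °C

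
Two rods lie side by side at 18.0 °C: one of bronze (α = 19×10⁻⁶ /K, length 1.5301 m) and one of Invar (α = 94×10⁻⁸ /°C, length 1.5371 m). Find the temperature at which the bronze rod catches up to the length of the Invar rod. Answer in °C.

Equal length when α₁L₁ΔT − α₂L₂ΔT = L₂ − L₁ = 7.00×10⁻³ m
α₁L₁ = 2.90719×10⁻⁵, α₂L₂ = 1.444874×10⁻⁶ → Δ(αL) = 2.7627026×10⁻⁵ m/K
ΔT = 7.00×10⁻³ / 2.7627026×10⁻⁵ = 253.375 K, so T = 18.0 + 253.375 = 271.375 °C

T = 271.4 °C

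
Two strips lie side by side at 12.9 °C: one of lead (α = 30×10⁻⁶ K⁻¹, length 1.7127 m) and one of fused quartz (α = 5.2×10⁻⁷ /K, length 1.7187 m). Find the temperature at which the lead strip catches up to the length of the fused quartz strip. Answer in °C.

L₁(1 + α₁ΔT) = L₂(1 + α₂ΔT) ⇒ ΔT = (L₂ − L₁)/(α₁L₁ − α₂L₂)
L₂ − L₁ = 1.7187 − 1.7127 = 6.00×10⁻³ m
α₁L₁ − α₂L₂ = 30×10⁻⁶×1.7127 − 5.2×10⁻⁷×1.7187 = 5.0487276×10⁻⁵ m/K
ΔT = 6.00×10⁻³ / 5.0487276×10⁻⁵ = 118.842 K
T = 12.9 + 118.842 = 131.742 °C

T = 131.7 °C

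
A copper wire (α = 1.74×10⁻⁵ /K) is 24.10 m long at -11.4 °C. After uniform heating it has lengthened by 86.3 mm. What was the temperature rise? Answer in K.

ΔT = 206 K

ΔL = αL₀ΔT ⇒ ΔT = ΔL / (αL₀)
ΔT = 86.3×10⁻³ m / (1.74×10⁻⁵ × 24.10 m) = 205.80 K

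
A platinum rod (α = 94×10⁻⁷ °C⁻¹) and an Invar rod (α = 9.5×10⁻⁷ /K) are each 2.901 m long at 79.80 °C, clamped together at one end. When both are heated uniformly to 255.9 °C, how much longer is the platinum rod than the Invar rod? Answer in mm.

ΔT = 176.10 K
platinum: ΔL = 94×10⁻⁷ × 2.901 m × 176.10 = 4.8021×10⁻³ m = 4.8021 mm
Invar: ΔL = 9.5×10⁻⁷ × 2.901 m × 176.10 = 4.8532×10⁻⁴ m = 0.48532 mm
difference = 4.8021 − 0.48532 = 4.31678 mm

4.32 mm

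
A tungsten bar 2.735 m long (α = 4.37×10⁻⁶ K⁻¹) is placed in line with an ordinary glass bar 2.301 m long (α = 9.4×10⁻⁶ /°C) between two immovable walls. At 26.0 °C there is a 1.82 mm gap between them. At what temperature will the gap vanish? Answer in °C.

T = 80.2 °C

Gap closes when ΔL₁ + ΔL₂ = 1.82 mm = 1.82×10⁻³ m
(α₁L₁ + α₂L₂)ΔT = g
α₁L₁ + α₂L₂ = 4.37×10⁻⁶×2.735 + 9.4×10⁻⁶×2.301 = 3.358135×10⁻⁵ m/K
ΔT = 1.82×10⁻³ / 3.358135×10⁻⁵ = 54.197 K
T = 26.0 + 54.197 = 80.197 °C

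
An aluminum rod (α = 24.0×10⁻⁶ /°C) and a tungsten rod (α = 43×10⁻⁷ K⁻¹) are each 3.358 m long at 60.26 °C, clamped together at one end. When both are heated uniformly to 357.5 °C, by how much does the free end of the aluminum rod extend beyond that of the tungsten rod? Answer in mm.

ΔT = 297.24 K
aluminum: ΔL = 24.0×10⁻⁶ × 3.358 m × 297.24 = 2.3955×10⁻² m = 23.955 mm
tungsten: ΔL = 43×10⁻⁷ × 3.358 m × 297.24 = 4.2920×10⁻³ m = 4.2920 mm
difference = 23.955 − 4.2920 = 19.663 mm

19.7 mm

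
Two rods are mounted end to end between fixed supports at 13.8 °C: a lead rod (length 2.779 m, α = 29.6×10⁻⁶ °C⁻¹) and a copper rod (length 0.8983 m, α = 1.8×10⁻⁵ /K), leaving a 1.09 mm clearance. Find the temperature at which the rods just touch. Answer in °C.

T = 24.9 °C

Gap closes when ΔL₁ + ΔL₂ = 1.09 mm = 1.09×10⁻³ m
(α₁L₁ + α₂L₂)ΔT = g
α₁L₁ + α₂L₂ = 29.6×10⁻⁶×2.779 + 1.8×10⁻⁵×0.8983 = 9.84278×10⁻⁵ m/K
ΔT = 1.09×10⁻³ / 9.84278×10⁻⁵ = 11.074 K
T = 13.8 + 11.074 = 24.874 °C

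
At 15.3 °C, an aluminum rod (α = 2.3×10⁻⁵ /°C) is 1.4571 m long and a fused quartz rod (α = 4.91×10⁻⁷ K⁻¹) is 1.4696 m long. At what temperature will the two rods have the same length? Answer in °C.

Equal length when α₁L₁ΔT − α₂L₂ΔT = L₂ − L₁ = 1.25×10⁻² m
α₁L₁ = 3.35133×10⁻⁵, α₂L₂ = 7.215736×10⁻⁷ → Δ(αL) = 3.27917264×10⁻⁵ m/K
ΔT = 1.25×10⁻² / 3.27917264×10⁻⁵ = 381.194 K, so T = 15.3 + 381.194 = 396.494 °C

T = 396.5 °C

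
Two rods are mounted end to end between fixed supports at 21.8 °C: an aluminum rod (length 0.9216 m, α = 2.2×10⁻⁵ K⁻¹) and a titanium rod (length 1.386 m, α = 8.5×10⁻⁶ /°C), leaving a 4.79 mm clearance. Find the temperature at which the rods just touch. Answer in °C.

α₁L₁ = 2.02752×10⁻⁵ m/K, α₂L₂ = 1.1781×10⁻⁵ m/K → total 3.20562×10⁻⁵ m/K
ΔT = g/(α₁L₁+α₂L₂) = 4.79×10⁻³ / 3.20562×10⁻⁵ = 149.43 K
T = 21.8 + 149.43 = 171.23 °C

T = 171 °C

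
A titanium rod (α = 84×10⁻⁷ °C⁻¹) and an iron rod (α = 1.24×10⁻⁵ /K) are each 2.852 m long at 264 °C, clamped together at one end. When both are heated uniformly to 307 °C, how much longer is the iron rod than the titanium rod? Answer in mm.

0.491 mm

ΔT = 43 K
titanium: ΔL = 84×10⁻⁷ × 2.852 m × 43 = 1.0301×10⁻³ m = 1.0301 mm
iron: ΔL = 1.24×10⁻⁵ × 2.852 m × 43 = 1.5207×10⁻³ m = 1.5207 mm
difference = 1.5207 − 1.0301 = 0.4906 mm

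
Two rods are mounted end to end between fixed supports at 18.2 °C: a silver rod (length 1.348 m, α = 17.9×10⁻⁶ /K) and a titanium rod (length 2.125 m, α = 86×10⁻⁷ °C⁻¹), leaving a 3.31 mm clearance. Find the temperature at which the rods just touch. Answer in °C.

α₁L₁ = 2.41292×10⁻⁵ m/K, α₂L₂ = 1.8275×10⁻⁵ m/K → total 4.24042×10⁻⁵ m/K
ΔT = g/(α₁L₁+α₂L₂) = 3.31×10⁻³ / 4.24042×10⁻⁵ = 78.058 K
T = 18.2 + 78.058 = 96.258 °C

T = 96.3 °C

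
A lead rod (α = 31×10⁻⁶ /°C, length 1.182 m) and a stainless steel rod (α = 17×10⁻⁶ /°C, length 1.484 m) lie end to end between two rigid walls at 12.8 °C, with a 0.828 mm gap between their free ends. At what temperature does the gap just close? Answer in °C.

Gap closes when ΔL₁ + ΔL₂ = 0.828 mm = 8.28×10⁻⁴ m
(α₁L₁ + α₂L₂)ΔT = g
α₁L₁ + α₂L₂ = 31×10⁻⁶×1.182 + 17×10⁻⁶×1.484 = 6.187×10⁻⁵ m/K
ΔT = 8.28×10⁻⁴ / 6.187×10⁻⁵ = 13.383 K
T = 12.8 + 13.383 = 26.183 °C

T = 26.2 °C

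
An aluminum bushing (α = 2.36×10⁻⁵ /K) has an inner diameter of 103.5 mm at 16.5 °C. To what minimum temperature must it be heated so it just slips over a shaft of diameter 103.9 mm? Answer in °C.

Required Δd = 103.9 − 103.5 = 0.4 mm
Δd = αd₀ΔT ⇒ ΔT = Δd/(αd₀) = 0.4 / (2.36×10⁻⁵ × 103.5) = 163.76 K
T_min = 16.5 + 163.76 = 180.26 °C

T = 180 °C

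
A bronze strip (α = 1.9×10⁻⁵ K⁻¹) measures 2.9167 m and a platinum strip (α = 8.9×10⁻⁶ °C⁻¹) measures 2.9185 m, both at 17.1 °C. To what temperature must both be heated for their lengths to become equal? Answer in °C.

T = 78.24 °C

L₁(1 + α₁ΔT) = L₂(1 + α₂ΔT) ⇒ ΔT = (L₂ − L₁)/(α₁L₁ − α₂L₂)
L₂ − L₁ = 2.9185 − 2.9167 = 1.80×10⁻³ m
α₁L₁ − α₂L₂ = 1.9×10⁻⁵×2.9167 − 8.9×10⁻⁶×2.9185 = 2.944265×10⁻⁵ m/K
ΔT = 1.80×10⁻³ / 2.944265×10⁻⁵ = 61.1358 K
T = 17.1 + 61.1358 = 78.2358 °C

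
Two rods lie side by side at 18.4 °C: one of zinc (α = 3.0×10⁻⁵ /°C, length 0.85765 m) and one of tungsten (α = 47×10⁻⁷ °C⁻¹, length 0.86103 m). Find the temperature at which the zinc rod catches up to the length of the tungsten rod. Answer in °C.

T = 174.3 °C

Equal length when α₁L₁ΔT − α₂L₂ΔT = L₂ − L₁ = 3.38×10⁻³ m
α₁L₁ = 2.57295×10⁻⁵, α₂L₂ = 4.046841×10⁻⁶ → Δ(αL) = 2.1682659×10⁻⁵ m/K
ΔT = 3.38×10⁻³ / 2.1682659×10⁻⁵ = 155.885 K, so T = 18.4 + 155.885 = 174.285 °C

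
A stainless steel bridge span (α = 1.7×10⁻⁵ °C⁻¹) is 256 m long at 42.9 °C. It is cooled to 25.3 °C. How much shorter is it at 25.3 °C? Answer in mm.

ΔL = 76.6 mm

|ΔT| = |25.3 − 42.9| = 17.6 K
ΔL = αL₀ΔT = (1.7×10⁻⁵)(256)(17.6) = 7.66×10⁻² m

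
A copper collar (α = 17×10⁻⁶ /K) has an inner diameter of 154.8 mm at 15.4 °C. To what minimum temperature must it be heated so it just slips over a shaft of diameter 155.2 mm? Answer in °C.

T = 167 °C

Required Δd = 155.2 − 154.8 = 0.4 mm
Δd = αd₀ΔT ⇒ ΔT = Δd/(αd₀) = 0.4 / (17×10⁻⁶ × 154.8) = 152.00 K
T_min = 15.4 + 152.00 = 167.40 °C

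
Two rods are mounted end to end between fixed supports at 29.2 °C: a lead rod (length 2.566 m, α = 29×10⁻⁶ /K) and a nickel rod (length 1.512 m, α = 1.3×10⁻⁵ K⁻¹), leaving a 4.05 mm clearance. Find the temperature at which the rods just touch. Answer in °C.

α₁L₁ = 7.4414×10⁻⁵ m/K, α₂L₂ = 1.9656×10⁻⁵ m/K → total 9.407×10⁻⁵ m/K
ΔT = g/(α₁L₁+α₂L₂) = 4.05×10⁻³ / 9.407×10⁻⁵ = 43.053 K
T = 29.2 + 43.053 = 72.253 °C

T = 72.3 °C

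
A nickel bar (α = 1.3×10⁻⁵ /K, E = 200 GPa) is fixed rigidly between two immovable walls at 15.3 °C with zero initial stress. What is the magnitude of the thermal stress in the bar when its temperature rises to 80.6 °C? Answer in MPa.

Fully constrained: the free strain ε = αΔT is blocked, so σ = Eε = EαΔT.
|ΔT| = 65.3 K
σ = 200×10⁹ × 1.3×10⁻⁵ × 65.3 = 1.70×10⁸ Pa

σ = 170 MPa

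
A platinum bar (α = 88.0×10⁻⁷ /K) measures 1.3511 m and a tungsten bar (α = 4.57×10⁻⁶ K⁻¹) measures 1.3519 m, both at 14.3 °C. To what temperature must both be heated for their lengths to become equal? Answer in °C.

L₁(1 + α₁ΔT) = L₂(1 + α₂ΔT) ⇒ ΔT = (L₂ − L₁)/(α₁L₁ − α₂L₂)
L₂ − L₁ = 1.3519 − 1.3511 = 8.00×10⁻⁴ m
α₁L₁ − α₂L₂ = 88.0×10⁻⁷×1.3511 − 4.57×10⁻⁶×1.3519 = 5.711497×10⁻⁶ m/K
ΔT = 8.00×10⁻⁴ / 5.711497×10⁻⁶ = 140.068 K
T = 14.3 + 140.068 = 154.368 °C

T = 154.4 °C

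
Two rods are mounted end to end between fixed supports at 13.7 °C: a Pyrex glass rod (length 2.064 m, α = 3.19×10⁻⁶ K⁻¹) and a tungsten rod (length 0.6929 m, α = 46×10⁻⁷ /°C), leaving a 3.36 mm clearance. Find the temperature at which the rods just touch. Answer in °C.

T = 358 °C

Gap closes when ΔL₁ + ΔL₂ = 3.36 mm = 3.36×10⁻³ m
(α₁L₁ + α₂L₂)ΔT = g
α₁L₁ + α₂L₂ = 3.19×10⁻⁶×2.064 + 46×10⁻⁷×0.6929 = 9.7715×10⁻⁶ m/K
ΔT = 3.36×10⁻³ / 9.7715×10⁻⁶ = 343.86 K
T = 13.7 + 343.86 = 357.56 °C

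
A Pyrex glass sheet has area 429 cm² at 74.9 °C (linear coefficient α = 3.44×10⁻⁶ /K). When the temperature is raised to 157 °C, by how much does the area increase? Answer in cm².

ΔA = 0.242 cm²

Area coefficient ≈ 2α; |ΔT| = 82.1 K
ΔA = 2αA₀ΔT = 2(3.44×10⁻⁶)(429)(82.1) = 0.242 cm²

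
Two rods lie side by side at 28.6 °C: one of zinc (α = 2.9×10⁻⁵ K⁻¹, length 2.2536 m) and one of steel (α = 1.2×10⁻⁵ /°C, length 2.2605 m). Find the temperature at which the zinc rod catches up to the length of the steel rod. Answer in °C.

Equal length when α₁L₁ΔT − α₂L₂ΔT = L₂ − L₁ = 6.90×10⁻³ m
α₁L₁ = 6.53544×10⁻⁵, α₂L₂ = 2.7126×10⁻⁵ → Δ(αL) = 3.82284×10⁻⁵ m/K
ΔT = 6.90×10⁻³ / 3.82284×10⁻⁵ = 180.494 K, so T = 28.6 + 180.494 = 209.094 °C

T = 209.1 °C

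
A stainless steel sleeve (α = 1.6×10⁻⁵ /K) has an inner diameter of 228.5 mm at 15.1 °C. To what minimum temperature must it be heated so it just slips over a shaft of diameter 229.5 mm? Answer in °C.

Required Δd = 229.5 − 228.5 = 1.0 mm
Δd = αd₀ΔT ⇒ ΔT = Δd/(αd₀) = 1.0 / (1.6×10⁻⁵ × 228.5) = 273.52 K
T_min = 15.1 + 273.52 = 288.62 °C

T = 289 °C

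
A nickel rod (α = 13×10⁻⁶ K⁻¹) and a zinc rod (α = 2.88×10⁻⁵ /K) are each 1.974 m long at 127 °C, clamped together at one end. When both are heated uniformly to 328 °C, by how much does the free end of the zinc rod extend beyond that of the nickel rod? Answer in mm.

ΔT = 201 K
nickel: ΔL = 13×10⁻⁶ × 1.974 m × 201 = 5.1581×10⁻³ m = 5.1581 mm
zinc: ΔL = 2.88×10⁻⁵ × 1.974 m × 201 = 1.1427×10⁻² m = 11.427 mm
difference = 11.427 − 5.1581 = 6.2689 mm

6.27 mm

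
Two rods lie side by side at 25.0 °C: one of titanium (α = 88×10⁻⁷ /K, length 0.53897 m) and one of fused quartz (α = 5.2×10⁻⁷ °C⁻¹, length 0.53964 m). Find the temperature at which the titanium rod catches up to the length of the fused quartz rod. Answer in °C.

Equal length when α₁L₁ΔT − α₂L₂ΔT = L₂ − L₁ = 6.70×10⁻⁴ m
α₁L₁ = 4.742936×10⁻⁶, α₂L₂ = 2.806128×10⁻⁷ → Δ(αL) = 4.4623232×10⁻⁶ m/K
ΔT = 6.70×10⁻⁴ / 4.4623232×10⁻⁶ = 150.146 K, so T = 25.0 + 150.146 = 175.146 °C

T = 175.1 °C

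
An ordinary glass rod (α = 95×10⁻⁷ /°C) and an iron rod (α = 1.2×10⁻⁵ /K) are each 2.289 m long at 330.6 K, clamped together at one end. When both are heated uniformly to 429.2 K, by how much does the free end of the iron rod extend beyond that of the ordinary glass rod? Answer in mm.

0.564 mm

ΔT = 98.6 K
ordinary glass: ΔL = 95×10⁻⁷ × 2.289 m × 98.6 = 2.1441×10⁻³ m = 2.1441 mm
iron: ΔL = 1.2×10⁻⁵ × 2.289 m × 98.6 = 2.7083×10⁻³ m = 2.7083 mm
difference = 2.7083 − 2.1441 = 0.5642 mm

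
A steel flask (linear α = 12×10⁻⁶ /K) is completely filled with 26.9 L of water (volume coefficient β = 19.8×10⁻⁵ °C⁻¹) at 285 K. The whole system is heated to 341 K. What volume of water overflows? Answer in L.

The flask also expands: β_container ≈ 3α = 3.6×10⁻⁵ /K
Net overflow = V₀(β_liq − 3α_cont)ΔT
β − 3α = 1.98×10⁻⁴ − 3.6×10⁻⁵ = 1.62×10⁻⁴ /K; ΔT = 56 K
ΔV = 26.9 × 1.62×10⁻⁴ × 56 = 0.244 L

0.244 L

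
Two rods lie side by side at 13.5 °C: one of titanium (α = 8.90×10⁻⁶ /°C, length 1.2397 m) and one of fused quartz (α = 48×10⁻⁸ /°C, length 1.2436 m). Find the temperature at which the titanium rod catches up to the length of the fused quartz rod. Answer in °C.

T = 387.2 °C

L₁(1 + α₁ΔT) = L₂(1 + α₂ΔT) ⇒ ΔT = (L₂ − L₁)/(α₁L₁ − α₂L₂)
L₂ − L₁ = 1.2436 − 1.2397 = 3.90×10⁻³ m
α₁L₁ − α₂L₂ = 8.90×10⁻⁶×1.2397 − 48×10⁻⁸×1.2436 = 1.0436402×10⁻⁵ m/K
ΔT = 3.90×10⁻³ / 1.0436402×10⁻⁵ = 373.692 K
T = 13.5 + 373.692 = 387.192 °C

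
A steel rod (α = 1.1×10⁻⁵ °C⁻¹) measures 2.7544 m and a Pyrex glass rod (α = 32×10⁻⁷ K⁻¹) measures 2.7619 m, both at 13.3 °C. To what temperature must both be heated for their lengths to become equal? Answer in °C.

L₁(1 + α₁ΔT) = L₂(1 + α₂ΔT) ⇒ ΔT = (L₂ − L₁)/(α₁L₁ − α₂L₂)
L₂ − L₁ = 2.7619 − 2.7544 = 7.50×10⁻³ m
α₁L₁ − α₂L₂ = 1.1×10⁻⁵×2.7544 − 32×10⁻⁷×2.7619 = 2.146032×10⁻⁵ m/K
ΔT = 7.50×10⁻³ / 2.146032×10⁻⁵ = 349.482 K
T = 13.3 + 349.482 = 362.782 °C

T = 362.8 °C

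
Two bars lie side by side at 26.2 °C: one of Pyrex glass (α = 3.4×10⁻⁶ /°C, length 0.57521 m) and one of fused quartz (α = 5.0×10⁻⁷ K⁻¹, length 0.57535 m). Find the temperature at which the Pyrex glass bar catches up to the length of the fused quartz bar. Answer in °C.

T = 110.1 °C

L₁(1 + α₁ΔT) = L₂(1 + α₂ΔT) ⇒ ΔT = (L₂ − L₁)/(α₁L₁ − α₂L₂)
L₂ − L₁ = 0.57535 − 0.57521 = 1.40×10⁻⁴ m
α₁L₁ − α₂L₂ = 3.4×10⁻⁶×0.57521 − 5.0×10⁻⁷×0.57535 = 1.668039×10⁻⁶ m/K
ΔT = 1.40×10⁻⁴ / 1.668039×10⁻⁶ = 83.931 K
T = 26.2 + 83.931 = 110.131 °C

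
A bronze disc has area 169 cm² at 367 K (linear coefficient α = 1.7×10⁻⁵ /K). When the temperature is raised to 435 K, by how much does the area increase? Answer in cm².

ΔA = 0.391 cm²

Area coefficient ≈ 2α; |ΔT| = 68 K
ΔA = 2αA₀ΔT = 2(1.7×10⁻⁵)(169)(68) = 0.391 cm²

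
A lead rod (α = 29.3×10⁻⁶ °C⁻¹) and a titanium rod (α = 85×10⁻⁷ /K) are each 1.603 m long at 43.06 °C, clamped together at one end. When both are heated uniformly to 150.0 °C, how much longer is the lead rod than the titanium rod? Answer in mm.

3.57 mm

ΔT = 106.94 K
lead: ΔL = 29.3×10⁻⁶ × 1.603 m × 106.94 = 5.0227×10⁻³ m = 5.0227 mm
titanium: ΔL = 85×10⁻⁷ × 1.603 m × 106.94 = 1.4571×10⁻³ m = 1.4571 mm
difference = 5.0227 − 1.4571 = 3.5656 mm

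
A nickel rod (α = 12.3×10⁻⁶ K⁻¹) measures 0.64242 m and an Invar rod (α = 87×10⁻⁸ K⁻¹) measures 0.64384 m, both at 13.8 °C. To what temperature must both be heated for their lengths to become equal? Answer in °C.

Equal length when α₁L₁ΔT − α₂L₂ΔT = L₂ − L₁ = 1.42×10⁻³ m
α₁L₁ = 7.901766×10⁻⁶, α₂L₂ = 5.601408×10⁻⁷ → Δ(αL) = 7.3416252×10⁻⁶ m/K
ΔT = 1.42×10⁻³ / 7.3416252×10⁻⁶ = 193.418 K, so T = 13.8 + 193.418 = 207.218 °C

T = 207.2 °C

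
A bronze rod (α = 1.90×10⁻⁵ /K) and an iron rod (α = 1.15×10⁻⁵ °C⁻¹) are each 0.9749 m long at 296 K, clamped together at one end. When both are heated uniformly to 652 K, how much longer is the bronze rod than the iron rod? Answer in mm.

ΔT = 356 K
bronze: ΔL = 1.90×10⁻⁵ × 0.9749 m × 356 = 6.5942×10⁻³ m = 6.5942 mm
iron: ΔL = 1.15×10⁻⁵ × 0.9749 m × 356 = 3.9912×10⁻³ m = 3.9912 mm
difference = 6.5942 − 3.9912 = 2.6030 mm

2.60 mm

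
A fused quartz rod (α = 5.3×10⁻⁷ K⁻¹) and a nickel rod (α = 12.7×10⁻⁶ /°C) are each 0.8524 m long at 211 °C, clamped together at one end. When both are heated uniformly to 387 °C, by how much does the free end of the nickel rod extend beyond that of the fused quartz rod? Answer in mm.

1.83 mm

ΔT = 176 K
fused quartz: ΔL = 5.3×10⁻⁷ × 0.8524 m × 176 = 7.9512×10⁻⁵ m = 0.079512 mm
nickel: ΔL = 12.7×10⁻⁶ × 0.8524 m × 176 = 1.9053×10⁻³ m = 1.9053 mm
difference = 1.9053 − 0.079512 = 1.825788 mm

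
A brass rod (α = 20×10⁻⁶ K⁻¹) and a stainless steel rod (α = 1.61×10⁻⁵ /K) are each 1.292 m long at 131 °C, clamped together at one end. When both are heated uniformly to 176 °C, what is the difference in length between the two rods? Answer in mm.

0.227 mm

ΔT = 45 K
brass: ΔL = 20×10⁻⁶ × 1.292 m × 45 = 1.1628×10⁻³ m = 1.1628 mm
stainless steel: ΔL = 1.61×10⁻⁵ × 1.292 m × 45 = 9.3605×10⁻⁴ m = 0.93605 mm
difference = 1.1628 − 0.93605 = 0.22675 mm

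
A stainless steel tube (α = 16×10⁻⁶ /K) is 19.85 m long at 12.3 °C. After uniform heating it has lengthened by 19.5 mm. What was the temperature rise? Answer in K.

ΔT = 61.4 K

ΔL = αL₀ΔT ⇒ ΔT = ΔL / (αL₀)
ΔT = 19.5×10⁻³ m / (16×10⁻⁶ × 19.85 m) = 61.398 K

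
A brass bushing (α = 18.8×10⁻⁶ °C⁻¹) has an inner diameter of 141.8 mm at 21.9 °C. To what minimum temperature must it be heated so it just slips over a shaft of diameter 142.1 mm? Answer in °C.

Required Δd = 142.1 − 141.8 = 0.3 mm
Δd = αd₀ΔT ⇒ ΔT = Δd/(αd₀) = 0.3 / (18.8×10⁻⁶ × 141.8) = 112.53 K
T_min = 21.9 + 112.53 = 134.43 °C

T = 134 °C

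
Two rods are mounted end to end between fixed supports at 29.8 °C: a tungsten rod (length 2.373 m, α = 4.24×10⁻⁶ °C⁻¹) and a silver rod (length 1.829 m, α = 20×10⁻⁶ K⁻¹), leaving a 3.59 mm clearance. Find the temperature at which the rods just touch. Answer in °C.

T = 107 °C

Gap closes when ΔL₁ + ΔL₂ = 3.59 mm = 3.59×10⁻³ m
(α₁L₁ + α₂L₂)ΔT = g
α₁L₁ + α₂L₂ = 4.24×10⁻⁶×2.373 + 20×10⁻⁶×1.829 = 4.664152×10⁻⁵ m/K
ΔT = 3.59×10⁻³ / 4.664152×10⁻⁵ = 76.97 K
T = 29.8 + 76.97 = 106.77 °C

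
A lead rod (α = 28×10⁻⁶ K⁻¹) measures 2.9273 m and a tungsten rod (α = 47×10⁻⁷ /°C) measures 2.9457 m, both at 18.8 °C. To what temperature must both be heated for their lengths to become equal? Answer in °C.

T = 288.9 °C

Equal length when α₁L₁ΔT − α₂L₂ΔT = L₂ − L₁ = 1.84×10⁻² m
α₁L₁ = 8.19644×10⁻⁵, α₂L₂ = 1.384479×10⁻⁵ → Δ(αL) = 6.811961×10⁻⁵ m/K
ΔT = 1.84×10⁻² / 6.811961×10⁻⁵ = 270.113 K, so T = 18.8 + 270.113 = 288.913 °C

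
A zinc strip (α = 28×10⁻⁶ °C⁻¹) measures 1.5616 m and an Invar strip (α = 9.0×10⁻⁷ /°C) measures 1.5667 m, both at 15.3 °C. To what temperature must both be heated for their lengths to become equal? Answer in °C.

T = 135.8 °C

L₁(1 + α₁ΔT) = L₂(1 + α₂ΔT) ⇒ ΔT = (L₂ − L₁)/(α₁L₁ − α₂L₂)
L₂ − L₁ = 1.5667 − 1.5616 = 5.10×10⁻³ m
α₁L₁ − α₂L₂ = 28×10⁻⁶×1.5616 − 9.0×10⁻⁷×1.5667 = 4.231477×10⁻⁵ m/K
ΔT = 5.10×10⁻³ / 4.231477×10⁻⁵ = 120.525 K
T = 15.3 + 120.525 = 135.825 °C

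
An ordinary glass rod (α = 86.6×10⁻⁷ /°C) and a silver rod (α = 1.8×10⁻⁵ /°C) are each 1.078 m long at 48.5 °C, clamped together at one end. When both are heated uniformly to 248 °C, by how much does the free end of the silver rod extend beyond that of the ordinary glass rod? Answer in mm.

ΔT = 199.5 K
ordinary glass: ΔL = 86.6×10⁻⁷ × 1.078 m × 199.5 = 1.8624×10⁻³ m = 1.8624 mm
silver: ΔL = 1.8×10⁻⁵ × 1.078 m × 199.5 = 3.8711×10⁻³ m = 3.8711 mm
difference = 3.8711 − 1.8624 = 2.0087 mm

2.01 mm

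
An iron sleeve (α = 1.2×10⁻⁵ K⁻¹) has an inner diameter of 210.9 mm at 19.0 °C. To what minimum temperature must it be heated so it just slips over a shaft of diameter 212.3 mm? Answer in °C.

T = 572 °C

Required Δd = 212.3 − 210.9 = 1.4 mm
Δd = αd₀ΔT ⇒ ΔT = Δd/(αd₀) = 1.4 / (1.2×10⁻⁵ × 210.9) = 553.18 K
T_min = 19.0 + 553.18 = 572.18 °C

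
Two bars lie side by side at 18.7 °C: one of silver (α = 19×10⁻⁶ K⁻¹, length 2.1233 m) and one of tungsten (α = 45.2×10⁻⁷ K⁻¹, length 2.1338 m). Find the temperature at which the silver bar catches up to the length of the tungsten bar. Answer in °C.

T = 360.7 °C

L₁(1 + α₁ΔT) = L₂(1 + α₂ΔT) ⇒ ΔT = (L₂ − L₁)/(α₁L₁ − α₂L₂)
L₂ − L₁ = 2.1338 − 2.1233 = 1.05×10⁻² m
α₁L₁ − α₂L₂ = 19×10⁻⁶×2.1233 − 45.2×10⁻⁷×2.1338 = 3.0697924×10⁻⁵ m/K
ΔT = 1.05×10⁻² / 3.0697924×10⁻⁵ = 342.043 K
T = 18.7 + 342.043 = 360.743 °C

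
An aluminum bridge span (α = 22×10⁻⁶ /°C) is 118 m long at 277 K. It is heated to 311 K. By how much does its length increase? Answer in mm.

ΔL = 88.3 mm

|ΔT| = |311 − 277| = 34 K
ΔL = αL₀ΔT = (22×10⁻⁶)(118)(34) = 8.83×10⁻² m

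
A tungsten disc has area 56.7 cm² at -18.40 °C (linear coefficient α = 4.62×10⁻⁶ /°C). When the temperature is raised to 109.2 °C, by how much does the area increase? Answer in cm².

Area coefficient ≈ 2α; |ΔT| = 127.60 K
ΔA = 2αA₀ΔT = 2(4.62×10⁻⁶)(56.7)(127.60) = 0.0669 cm²

ΔA = 0.0669 cm²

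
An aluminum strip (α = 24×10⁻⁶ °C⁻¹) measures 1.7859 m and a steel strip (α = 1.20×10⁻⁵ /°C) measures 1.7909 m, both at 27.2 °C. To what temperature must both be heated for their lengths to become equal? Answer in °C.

T = 261.2 °C

L₁(1 + α₁ΔT) = L₂(1 + α₂ΔT) ⇒ ΔT = (L₂ − L₁)/(α₁L₁ − α₂L₂)
L₂ − L₁ = 1.7909 − 1.7859 = 5.00×10⁻³ m
α₁L₁ − α₂L₂ = 24×10⁻⁶×1.7859 − 1.20×10⁻⁵×1.7909 = 2.13708×10⁻⁵ m/K
ΔT = 5.00×10⁻³ / 2.13708×10⁻⁵ = 233.964 K
T = 27.2 + 233.964 = 261.164 °C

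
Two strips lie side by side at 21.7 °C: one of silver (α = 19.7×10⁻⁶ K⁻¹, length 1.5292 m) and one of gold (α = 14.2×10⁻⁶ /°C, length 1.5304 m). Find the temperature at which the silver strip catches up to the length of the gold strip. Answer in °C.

T = 164.7 °C

Equal length when α₁L₁ΔT − α₂L₂ΔT = L₂ − L₁ = 1.20×10⁻³ m
α₁L₁ = 3.012524×10⁻⁵, α₂L₂ = 2.173168×10⁻⁵ → Δ(αL) = 8.39356×10⁻⁶ m/K
ΔT = 1.20×10⁻³ / 8.39356×10⁻⁶ = 142.967 K, so T = 21.7 + 142.967 = 164.667 °C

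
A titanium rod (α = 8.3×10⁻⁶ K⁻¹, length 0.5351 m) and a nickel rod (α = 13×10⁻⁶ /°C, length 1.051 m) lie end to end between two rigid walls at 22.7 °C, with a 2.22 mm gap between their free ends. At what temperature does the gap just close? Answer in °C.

T = 145 °C

Gap closes when ΔL₁ + ΔL₂ = 2.22 mm = 2.22×10⁻³ m
(α₁L₁ + α₂L₂)ΔT = g
α₁L₁ + α₂L₂ = 8.3×10⁻⁶×0.5351 + 13×10⁻⁶×1.051 = 1.810433×10⁻⁵ m/K
ΔT = 2.22×10⁻³ / 1.810433×10⁻⁵ = 122.62 K
T = 22.7 + 122.62 = 145.32 °C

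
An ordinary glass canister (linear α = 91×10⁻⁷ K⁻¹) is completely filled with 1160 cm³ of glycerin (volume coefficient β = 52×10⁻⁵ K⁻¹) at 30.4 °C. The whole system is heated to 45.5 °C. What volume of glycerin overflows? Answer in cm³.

8.63 cm³

The canister also expands: β_container ≈ 3α = 2.73×10⁻⁵ /K
Net overflow = V₀(β_liq − 3α_cont)ΔT
β − 3α = 5.20×10⁻⁴ − 2.73×10⁻⁵ = 4.927×10⁻⁴ /K; ΔT = 15.1 K
ΔV = 1160 × 4.927×10⁻⁴ × 15.1 = 8.63 cm³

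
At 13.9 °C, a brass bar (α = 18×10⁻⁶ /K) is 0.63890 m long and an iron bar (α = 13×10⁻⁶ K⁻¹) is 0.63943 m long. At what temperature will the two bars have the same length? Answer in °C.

L₁(1 + α₁ΔT) = L₂(1 + α₂ΔT) ⇒ ΔT = (L₂ − L₁)/(α₁L₁ − α₂L₂)
L₂ − L₁ = 0.63943 − 0.63890 = 5.30×10⁻⁴ m
α₁L₁ − α₂L₂ = 18×10⁻⁶×0.63890 − 13×10⁻⁶×0.63943 = 3.18761×10⁻⁶ m/K
ΔT = 5.30×10⁻⁴ / 3.18761×10⁻⁶ = 166.269 K
T = 13.9 + 166.269 = 180.169 °C

T = 180.2 °C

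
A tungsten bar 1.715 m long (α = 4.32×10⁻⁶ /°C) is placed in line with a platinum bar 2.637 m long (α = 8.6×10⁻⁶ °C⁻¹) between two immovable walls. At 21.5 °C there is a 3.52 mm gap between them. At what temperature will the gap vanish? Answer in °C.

T = 138 °C

α₁L₁ = 7.4088×10⁻⁶ m/K, α₂L₂ = 2.26782×10⁻⁵ m/K → total 3.0087×10⁻⁵ m/K
ΔT = g/(α₁L₁+α₂L₂) = 3.52×10⁻³ / 3.0087×10⁻⁵ = 116.99 K
T = 21.5 + 116.99 = 138.49 °C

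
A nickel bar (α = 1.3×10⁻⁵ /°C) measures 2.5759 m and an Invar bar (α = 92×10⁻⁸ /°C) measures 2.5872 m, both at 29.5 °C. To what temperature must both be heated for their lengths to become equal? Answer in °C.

T = 392.8 °C

Equal length when α₁L₁ΔT − α₂L₂ΔT = L₂ − L₁ = 1.13×10⁻² m
α₁L₁ = 3.34867×10⁻⁵, α₂L₂ = 2.380224×10⁻⁶ → Δ(αL) = 3.1106476×10⁻⁵ m/K
ΔT = 1.13×10⁻² / 3.1106476×10⁻⁵ = 363.268 K, so T = 29.5 + 363.268 = 392.768 °C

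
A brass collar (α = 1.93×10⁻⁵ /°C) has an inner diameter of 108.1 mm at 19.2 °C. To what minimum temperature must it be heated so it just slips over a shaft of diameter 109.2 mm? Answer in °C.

T = 546 °C

Required Δd = 109.2 − 108.1 = 1.1 mm
Δd = αd₀ΔT ⇒ ΔT = Δd/(αd₀) = 1.1 / (1.93×10⁻⁵ × 108.1) = 527.24 K
T_min = 19.2 + 527.24 = 546.44 °C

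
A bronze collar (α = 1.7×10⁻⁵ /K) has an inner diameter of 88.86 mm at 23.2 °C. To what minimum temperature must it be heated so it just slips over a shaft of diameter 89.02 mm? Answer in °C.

T = 129 °C

Required Δd = 89.02 − 88.86 = 0.16 mm
Δd = αd₀ΔT ⇒ ΔT = Δd/(αd₀) = 0.16 / (1.7×10⁻⁵ × 88.86) = 105.92 K
T_min = 23.2 + 105.92 = 129.12 °C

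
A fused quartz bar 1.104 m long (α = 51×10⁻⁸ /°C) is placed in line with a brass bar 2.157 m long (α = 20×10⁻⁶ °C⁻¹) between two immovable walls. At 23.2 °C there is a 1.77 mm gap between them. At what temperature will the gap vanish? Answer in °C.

Gap closes when ΔL₁ + ΔL₂ = 1.77 mm = 1.77×10⁻³ m
(α₁L₁ + α₂L₂)ΔT = g
α₁L₁ + α₂L₂ = 51×10⁻⁸×1.104 + 20×10⁻⁶×2.157 = 4.370304×10⁻⁵ m/K
ΔT = 1.77×10⁻³ / 4.370304×10⁻⁵ = 40.501 K
T = 23.2 + 40.501 = 63.701 °C

T = 63.7 °C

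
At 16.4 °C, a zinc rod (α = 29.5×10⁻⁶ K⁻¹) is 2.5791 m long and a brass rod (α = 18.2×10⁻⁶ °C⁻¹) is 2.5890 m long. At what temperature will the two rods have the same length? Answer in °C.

T = 358.2 °C

L₁(1 + α₁ΔT) = L₂(1 + α₂ΔT) ⇒ ΔT = (L₂ − L₁)/(α₁L₁ − α₂L₂)
L₂ − L₁ = 2.5890 − 2.5791 = 9.90×10⁻³ m
α₁L₁ − α₂L₂ = 29.5×10⁻⁶×2.5791 − 18.2×10⁻⁶×2.5890 = 2.896365×10⁻⁵ m/K
ΔT = 9.90×10⁻³ / 2.896365×10⁻⁵ = 341.808 K
T = 16.4 + 341.808 = 358.208 °C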